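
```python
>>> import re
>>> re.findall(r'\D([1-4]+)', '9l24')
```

['24']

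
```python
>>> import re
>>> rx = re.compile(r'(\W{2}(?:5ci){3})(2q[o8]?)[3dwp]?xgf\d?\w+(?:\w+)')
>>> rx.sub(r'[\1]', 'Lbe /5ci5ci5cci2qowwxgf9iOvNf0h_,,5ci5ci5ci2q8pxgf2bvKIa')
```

Pattern: exactly 2 of a non-word character, then the literal '5ci' repeated 3 times (captured); then the literal '2q', then optionally one of [o8] (captured); then optionally one of [3dwp], then the literal 'xgf', then optionally a digit; then one or more of a word character; then one or more of a word character (non-capturing group).
Matches: at [32:56] → ',,5ci5ci5ci2q8pxgf2bvKIa'.
`\1` in the replacement pulls in group 1's text for each match.

'Lbe /5ci5ci5cci2qowwxgf9iOvNf0h_[,,5ci5ci5ci]'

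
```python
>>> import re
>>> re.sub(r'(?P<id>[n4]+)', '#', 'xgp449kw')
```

This matches one or more of one of [n4] (captured as 'id').
`sub` substitutes '#' at each match site.

'xgp#9kw'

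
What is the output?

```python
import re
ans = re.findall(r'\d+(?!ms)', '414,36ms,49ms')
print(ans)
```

A negative assertion filters positions out without eating any characters.
Scanning left to right: at [0:3] → '414'; at [4:5] → '3'; at [9:10] → '4'.
With no groups in the pattern, `findall` gives back each whole match — 3 here.

['414', '3', '4']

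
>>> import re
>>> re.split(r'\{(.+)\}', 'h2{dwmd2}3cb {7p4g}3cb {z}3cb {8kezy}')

['h2', 'dwmd2}3cb {7p4g}3cb {z}3cb {8kezy', '']

The group in the pattern means `split` returns the separators' captures alongside the pieces.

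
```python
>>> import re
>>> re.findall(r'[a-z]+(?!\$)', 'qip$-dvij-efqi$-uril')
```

The negative lookahead/lookbehind blocks any match where the forbidden context is present.
Walking the string: at [0:2] → 'qi'; at [5:9] → 'dvij'; at [10:13] → 'efq'; at [16:20] → 'uril'.
Since nothing is captured, `findall` lists the 4 matched substrings directly.

['qi', 'dvij', 'efq', 'uril']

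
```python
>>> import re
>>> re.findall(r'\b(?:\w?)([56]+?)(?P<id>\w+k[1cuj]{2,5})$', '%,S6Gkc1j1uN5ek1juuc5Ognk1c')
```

The pattern matches a word boundary (`\b`, zero-width); then optionally a word character (non-capturing group); then one or more of one of [56] (lazy) (captured); then one or more of a word character, then the literal 'k', then 2 to 5 of one of [1cuj] (captured as 'id'); then anchored at the end.
Matches: at [2:27] match 'S6Gkc1j1uN5ek1juuc5Ognk1c', groups = ('6', 'Gkc1j1uN5ek1juuc5Ognk1c').
Multiple groups make `findall` return tuples — one 2-tuple for the one match.

[('6', 'Gkc1j1uN5ek1juuc5Ognk1c')]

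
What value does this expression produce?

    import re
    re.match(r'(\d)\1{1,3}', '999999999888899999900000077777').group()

'9999'

The backreference `\1` re-matches whatever the first group consumed, character for character.
`re.match` won't scan ahead — the pattern has to work from the very first character.
The match spans [0:4] → '9999'.
Captured: group 1 = '9'.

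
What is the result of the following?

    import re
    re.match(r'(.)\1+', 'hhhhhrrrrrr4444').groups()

('h',)

The match spans [0:5] → 'hhhhh'.
Captured: group 1 = 'h'.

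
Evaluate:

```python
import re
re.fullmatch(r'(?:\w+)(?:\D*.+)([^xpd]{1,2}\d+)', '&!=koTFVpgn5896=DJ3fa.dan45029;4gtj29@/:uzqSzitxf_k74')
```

`re.fullmatch` is like wrapping the pattern in `^…$` (in single-line mode).
Here there's no way to consume every character, so the call returns None.

None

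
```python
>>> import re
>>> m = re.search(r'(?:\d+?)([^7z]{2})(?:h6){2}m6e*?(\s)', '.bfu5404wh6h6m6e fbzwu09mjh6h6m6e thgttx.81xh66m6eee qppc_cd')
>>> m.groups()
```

('4w', ' ')

The match spans [4:17] → '5404wh6h6m6e '.
Captured: group 1 = '4w', group 2 = ' '.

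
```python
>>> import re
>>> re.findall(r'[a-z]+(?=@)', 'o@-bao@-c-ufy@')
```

The `(?=…)`/`(?<=…)` assertion just peeks at neighbouring text; it doesn't advance the match position.
With no groups in the pattern, `findall` gives back each whole match — 3 here.

['o', 'bao', 'ufy']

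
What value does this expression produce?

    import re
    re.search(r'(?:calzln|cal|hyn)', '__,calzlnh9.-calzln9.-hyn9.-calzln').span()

(3, 9)

Alternation tries branches left to right and keeps the first one that lets the overall match succeed at that position.
The match spans [3:9] → 'calzln'.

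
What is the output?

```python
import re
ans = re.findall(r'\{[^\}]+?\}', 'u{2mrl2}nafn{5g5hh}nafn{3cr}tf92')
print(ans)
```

['{2mrl2}', '{5g5hh}', '{3cr}']

Walking the string: at [1:8] → '{2mrl2}'; at [12:19] → '{5g5hh}'; at [23:28] → '{3cr}'.
Since nothing is captured, `findall` lists the 3 matched substrings directly.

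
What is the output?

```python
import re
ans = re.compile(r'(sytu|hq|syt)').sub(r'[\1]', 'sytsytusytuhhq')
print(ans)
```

[syt][sytu][sytu]h[hq]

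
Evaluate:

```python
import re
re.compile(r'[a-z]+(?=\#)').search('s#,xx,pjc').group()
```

's'

The lookaround is zero-width — it requires the adjacent text to match without consuming it, so the asserted text isn't part of the match.
Unlike `match`, `search` isn't anchored — it looks for the pattern anywhere in the string.
The match spans [0:1] → 's'.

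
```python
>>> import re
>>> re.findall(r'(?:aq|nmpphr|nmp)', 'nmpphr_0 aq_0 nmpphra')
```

Alternation tries branches left to right and keeps the first one that lets the overall match succeed at that position.
`findall` yields the raw match text (3 of them) because the pattern has no groups.

['nmpphr', 'aq', 'nmpphr']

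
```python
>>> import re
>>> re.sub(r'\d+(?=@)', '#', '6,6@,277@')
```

'6,#@,#@'

The lookaround is zero-width — it requires the adjacent text to match without consuming it, so the asserted text isn't part of the match.
Matches: at [2:3] → '6'; at [5:8] → '277'.
`sub` substitutes '#' at each match site.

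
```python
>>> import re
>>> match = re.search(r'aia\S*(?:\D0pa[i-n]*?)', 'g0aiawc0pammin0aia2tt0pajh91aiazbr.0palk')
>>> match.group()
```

'aiawc0pammin0aia2tt0pajh91aiazbr.0pa'

Pattern: the literal 'aia', then zero or more of a non-whitespace character; then a non-digit, then the literal '0pa', then zero or more of a character in [i-n] (lazy) (non-capturing group).
A `+?`/`*?`/`{m,n}?` starts at its minimum and grows only as far as needed for what follows to match.
`search` walks the string left to right and returns the first match it finds.
The match spans [2:38] → 'aiawc0pammin0aia2tt0pajh91aiazbr.0pa'.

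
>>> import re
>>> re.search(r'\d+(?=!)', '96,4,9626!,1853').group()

The `(?=…)`/`(?<=…)` assertion just peeks at neighbouring text; it doesn't advance the match position.
`re.search` scans for the first position where the pattern succeeds.
The match spans [5:9] → '9626'.

'9626'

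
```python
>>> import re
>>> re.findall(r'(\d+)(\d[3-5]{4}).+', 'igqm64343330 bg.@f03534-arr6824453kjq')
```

[('64', '34333')]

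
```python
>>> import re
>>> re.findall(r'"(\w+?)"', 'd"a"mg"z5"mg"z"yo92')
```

Walking the string: at [1:4] match '"a"', group 1 = 'a'; at [6:10] match '"z5"', group 1 = 'z5'; at [12:15] match '"z"', group 1 = 'z'.
Because there's exactly one group, `findall` drops the full match and keeps group 1 from each hit.

['a', 'z5', 'z']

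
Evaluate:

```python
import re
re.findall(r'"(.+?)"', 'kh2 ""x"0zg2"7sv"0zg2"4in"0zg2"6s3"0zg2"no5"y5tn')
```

['"x', '7sv', '4in', '6s3', 'no5']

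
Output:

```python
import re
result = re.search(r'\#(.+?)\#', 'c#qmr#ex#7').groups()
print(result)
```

The match spans [1:6] → '#qmr#'.
Captured: group 1 = 'qmr'.

('qmr',)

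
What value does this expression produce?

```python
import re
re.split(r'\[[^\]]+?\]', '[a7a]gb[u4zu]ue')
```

['', 'gb', 'ue']

The string is cut at each match, leaving 3 pieces.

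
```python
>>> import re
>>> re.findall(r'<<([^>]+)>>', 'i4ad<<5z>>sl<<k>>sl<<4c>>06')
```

Matches: at [4:10] match '<<5z>>', group 1 = '5z'; at [12:17] match '<<k>>', group 1 = 'k'; at [19:25] match '<<4c>>', group 1 = '4c'.
Because there's exactly one group, `findall` drops the full match and keeps group 1 from each hit.

['5z', 'k', '4c']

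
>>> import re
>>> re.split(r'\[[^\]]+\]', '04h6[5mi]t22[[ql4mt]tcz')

Matches to split on: at [4:9] → '[5mi]'; at [12:20] → '[[ql4mt]'.
Each match becomes a cut point; 3 segments remain.

['04h6', 't22', 'tcz']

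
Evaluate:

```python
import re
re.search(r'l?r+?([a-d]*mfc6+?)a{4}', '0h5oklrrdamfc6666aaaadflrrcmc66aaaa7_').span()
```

This matches optionally a literal 'l', then one or more of a literal 'r' (lazy); then zero or more of a character in [a-d], then the literal 'mfc', then one or more of the literal '6' (lazy) (captured); then exactly 4 of a literal 'a'.
`re.search` scans for the first position where the pattern succeeds.
The match spans [5:21] → 'lrrdamfc6666aaaa'.
Captured: group 1 = 'damfc6666'.

(5, 21)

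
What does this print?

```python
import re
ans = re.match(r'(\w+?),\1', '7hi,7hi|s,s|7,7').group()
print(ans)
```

7hi,7hi

`re.match` won't scan ahead — the pattern has to work from the very first character.
The match spans [0:7] → '7hi,7hi'.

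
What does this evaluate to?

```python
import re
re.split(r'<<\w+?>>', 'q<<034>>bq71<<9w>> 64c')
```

['q', 'bq71', ' 64c']

Matches to split on: at [1:8] → '<<034>>'; at [12:18] → '<<9w>>'.
`split` removes every match and returns the 3 fragments in between.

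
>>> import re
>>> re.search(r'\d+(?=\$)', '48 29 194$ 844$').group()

'194'

The lookaround is zero-width — it requires the adjacent text to match without consuming it, so the asserted text isn't part of the match.
`search` walks the string left to right and returns the first match it finds.
The match spans [6:9] → '194'.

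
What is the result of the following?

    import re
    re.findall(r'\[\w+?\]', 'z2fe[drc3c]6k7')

['[drc3c]']

`findall` yields the raw match text (1 of them) because the pattern has no groups.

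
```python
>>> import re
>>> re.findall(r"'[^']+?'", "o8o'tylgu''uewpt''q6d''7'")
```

["'tylgu'", "'uewpt'", "'q6d'", "'7'"]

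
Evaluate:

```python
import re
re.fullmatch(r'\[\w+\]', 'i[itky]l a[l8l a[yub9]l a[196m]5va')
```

`re.fullmatch` is like wrapping the pattern in `^…$` (in single-line mode).
Here the pattern can't cover the whole string, so the call returns None.

None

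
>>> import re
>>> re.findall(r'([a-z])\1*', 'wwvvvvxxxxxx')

['w', 'v', 'x']

After group 1 captures some text, `\1` only succeeds where that same text appears again.
Matches: at [0:2] match 'ww', group 1 = 'w'; at [2:6] match 'vvvv', group 1 = 'v'; at [6:12] match 'xxxxxx', group 1 = 'x'.
`findall` collects group 1 from each match (3 total).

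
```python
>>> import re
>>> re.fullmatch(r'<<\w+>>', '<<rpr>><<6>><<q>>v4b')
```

`re.fullmatch` requires the pattern to consume the entire string.
Here the string isn't matched end-to-end, so the call returns None.

None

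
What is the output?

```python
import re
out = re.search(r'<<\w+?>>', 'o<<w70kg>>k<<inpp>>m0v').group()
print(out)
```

<<w70kg>>

`search` walks the string left to right and returns the first match it finds.
The match spans [1:10] → '<<w70kg>>'.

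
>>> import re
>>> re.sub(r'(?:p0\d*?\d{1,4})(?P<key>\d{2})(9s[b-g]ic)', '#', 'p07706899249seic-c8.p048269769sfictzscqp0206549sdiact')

Each match is replaced by '#'.

'#-c8.#tzscqp0206549sdiact'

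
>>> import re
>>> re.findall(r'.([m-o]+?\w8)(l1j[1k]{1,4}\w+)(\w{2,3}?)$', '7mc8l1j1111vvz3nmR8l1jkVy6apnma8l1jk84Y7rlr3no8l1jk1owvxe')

This matches any character; then one or more of a character in [m-o] (lazy), then a word character, then a literal '8' (captured); then the literal 'l1j', then 1 to 4 of one of [1k], then one or more of a word character (captured); then 2 to 3 of a word character (lazy) (captured); then anchored at the end.
Scanning left to right: at [0:57] match '7mc8l1j1111vvz3nmR8l1jkVy6apnma8l1jk84Y7rlr3no8l1jk1owvxe', groups = ('mc8', 'l1j1111vvz3nmR8l1jkVy6apnma8l1jk84Y7rlr3no8l1jk1owv', 'xe').
3 groups means the one result is a tuple of 3 captured strings — 1 here.

[('mc8', 'l1j1111vvz3nmR8l1jkVy6apnma8l1jk84Y7rlr3no8l1jk1owv', 'xe')]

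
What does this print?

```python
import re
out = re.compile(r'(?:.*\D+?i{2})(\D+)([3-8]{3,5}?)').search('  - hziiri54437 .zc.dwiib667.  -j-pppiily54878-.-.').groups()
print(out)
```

The match spans [0:44] → '  - hziiri54437 .zc.dwiib667.  -j-pppiily548'.
Captured: group 1 = 'ly', group 2 = '548'.

('ly', '548')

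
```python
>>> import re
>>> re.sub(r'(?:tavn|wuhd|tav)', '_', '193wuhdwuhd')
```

Matches: at [3:7] → 'wuhd'; at [7:11] → 'wuhd'.
Each match is replaced by '_'.

'193__'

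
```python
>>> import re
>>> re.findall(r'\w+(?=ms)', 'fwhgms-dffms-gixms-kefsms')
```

['fwhg', 'dff', 'gix', 'kefs']

The lookaround is zero-width — it requires the adjacent text to match without consuming it, so the asserted text isn't part of the match.
No capturing groups, so `findall` returns the 4 full match strings.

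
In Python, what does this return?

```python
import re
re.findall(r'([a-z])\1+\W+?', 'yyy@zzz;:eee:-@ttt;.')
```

['y', 'z', 'e', 't']

After group 1 captures some text, `\1` only succeeds where that same text appears again.
With a single group, `findall` returns only what that group captured — 4 items.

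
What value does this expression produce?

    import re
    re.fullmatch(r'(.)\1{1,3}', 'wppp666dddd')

`\1` is not a pattern — it's the concrete string captured by group 1, re-applied verbatim.
`re.fullmatch` is like wrapping the pattern in `^…$` (in single-line mode).
Here there's no way to consume every character, so the call returns None.

None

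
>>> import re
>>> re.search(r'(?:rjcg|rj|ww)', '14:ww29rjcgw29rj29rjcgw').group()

The match spans [3:5] → 'ww'.

'ww'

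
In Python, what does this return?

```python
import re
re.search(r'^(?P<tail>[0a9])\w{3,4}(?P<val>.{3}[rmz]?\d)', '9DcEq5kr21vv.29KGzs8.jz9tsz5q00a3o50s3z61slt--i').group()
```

This matches anchored at the start of the string; then one of [0a9] (captured as 'tail'); then 3 to 4 of a word character; then exactly 3 of any character, then optionally one of [rmz], then a digit (captured as 'val').
`re.search` scans for the first position where the pattern succeeds.
The match spans [0:9] → '9DcEq5kr2'.
Captured: group 1 = '9', group 2 = '5kr2'.

'9DcEq5kr2'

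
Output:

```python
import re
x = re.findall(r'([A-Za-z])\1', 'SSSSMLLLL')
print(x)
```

['S', 'S', 'L', 'L']

`\1` has to match the exact text group 1 already captured.
Walking the string: at [0:2] match 'SS', group 1 = 'S'; at [2:4] match 'SS', group 1 = 'S'; at [5:7] match 'LL', group 1 = 'L'; at [7:9] match 'LL', group 1 = 'L'.
One capturing group, so `findall` returns just the captured substring from each match — 4 in all.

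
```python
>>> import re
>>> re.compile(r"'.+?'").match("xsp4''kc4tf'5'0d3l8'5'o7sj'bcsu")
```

None

With `match`, the pattern is implicitly anchored at the beginning.
Here the pattern fails at index 0, so the call returns None.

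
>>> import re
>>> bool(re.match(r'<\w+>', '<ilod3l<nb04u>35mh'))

`match` is anchored at position 0; if the pattern doesn't fit there, it returns None.
Here the pattern fails at index 0, so the call returns None, and `bool(None)` is False.

False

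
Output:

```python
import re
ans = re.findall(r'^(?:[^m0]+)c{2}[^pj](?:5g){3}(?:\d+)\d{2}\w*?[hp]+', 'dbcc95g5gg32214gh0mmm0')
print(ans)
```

[]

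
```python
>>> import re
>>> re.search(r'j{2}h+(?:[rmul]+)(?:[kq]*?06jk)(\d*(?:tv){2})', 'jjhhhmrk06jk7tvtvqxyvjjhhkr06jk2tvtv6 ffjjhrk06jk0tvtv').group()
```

'jjhhhmrk06jk7tvtv'

The pattern matches exactly 2 of the literal 'j', then one or more of the literal 'h'; then one or more of one of [rmul] (non-capturing group); then zero or more of one of [kq] (lazy), then the literal '06', then the literal 'jk' (non-capturing group); then zero or more of a digit, then the literal 'tv' repeated 2 times (captured).
The match spans [0:17] → 'jjhhhmrk06jk7tvtv'.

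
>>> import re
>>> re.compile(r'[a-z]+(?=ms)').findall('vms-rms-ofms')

Because the assertion is zero-width, the text it checks is not consumed and won't appear in the result.
Walking the string: at [0:1] → 'v'; at [4:5] → 'r'; at [8:10] → 'of'.
No capturing groups, so `findall` returns the 3 full match strings.

['v', 'r', 'of']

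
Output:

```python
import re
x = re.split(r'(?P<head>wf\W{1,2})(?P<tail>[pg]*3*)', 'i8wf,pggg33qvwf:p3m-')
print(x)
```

['i8', 'wf,', 'pggg33', 'qv', 'wf:', 'p3', 'm-']

This matches the literal 'wf', then 1 to 2 of a non-word character (captured as 'head'); then zero or more of one of [pg], then zero or more of the literal '3' (captured as 'tail').
The group in the pattern means `split` returns the separators' captures alongside the pieces.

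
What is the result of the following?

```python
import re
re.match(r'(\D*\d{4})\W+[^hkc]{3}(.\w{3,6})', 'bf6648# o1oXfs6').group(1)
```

Pattern: zero or more of a non-digit, then exactly 4 of a digit (captured); then one or more of a non-word character; then exactly 3 of any character except [hkc]; then any character, then 3 to 6 of a word character (captured).
`re.match` only tries the pattern at the start of the string.
The match spans [0:15] → 'bf6648# o1oXfs6'.
Captured: group 1 = 'bf6648', group 2 = 'Xfs6'.

'bf6648'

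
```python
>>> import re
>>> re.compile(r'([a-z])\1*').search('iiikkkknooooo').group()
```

'iii'

A backreference is literal: `\1` must see the identical characters the first group matched.
`re.search` tries every starting position until one works.
The match spans [0:3] → 'iii'.
Captured: group 1 = 'i'.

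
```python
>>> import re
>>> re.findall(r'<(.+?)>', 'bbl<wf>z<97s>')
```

['wf', '97s']

The `?` after the quantifier makes it lazy — it takes as little as possible before letting the rest of the pattern try.
Because there's exactly one group, `findall` drops the full match and keeps group 1 from each hit.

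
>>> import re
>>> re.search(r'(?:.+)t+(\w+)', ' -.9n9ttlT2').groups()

('lT2',)

Pattern: one or more of any character (non-capturing group); then one or more of a literal 't'; then one or more of a word character (captured).
Unlike `match`, `search` isn't anchored — it looks for the pattern anywhere in the string.
The match spans [0:11] → ' -.9n9ttlT2'.
Captured: group 1 = 'lT2'.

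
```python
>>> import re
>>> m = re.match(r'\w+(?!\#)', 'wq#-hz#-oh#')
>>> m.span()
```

(0, 1)

A negative assertion filters positions out without eating any characters.
`re.match` won't scan ahead — the pattern has to work from the very first character.
The match spans [0:1] → 'w'.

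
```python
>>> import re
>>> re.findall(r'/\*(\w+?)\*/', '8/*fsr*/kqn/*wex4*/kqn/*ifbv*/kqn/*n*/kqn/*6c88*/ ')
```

['fsr', 'wex4', 'ifbv', 'n', '6c88']

Scanning left to right: at [1:8] match '/*fsr*/', group 1 = 'fsr'; at [11:19] match '/*wex4*/', group 1 = 'wex4'; at [22:30] match '/*ifbv*/', group 1 = 'ifbv'; at [33:38] match '/*n*/', group 1 = 'n'; at [41:49] match '/*6c88*/', group 1 = '6c88'.
Because there's exactly one group, `findall` drops the full match and keeps group 1 from each hit.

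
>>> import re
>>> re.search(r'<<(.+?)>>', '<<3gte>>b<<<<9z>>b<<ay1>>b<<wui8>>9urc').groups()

Lazy quantifiers expand one character at a time until the remainder of the pattern can match.
`search` walks the string left to right and returns the first match it finds.
The match spans [0:8] → '<<3gte>>'.
Captured: group 1 = '3gte'.

('3gte',)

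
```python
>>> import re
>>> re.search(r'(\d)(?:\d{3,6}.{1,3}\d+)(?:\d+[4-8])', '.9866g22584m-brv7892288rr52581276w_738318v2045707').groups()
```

('9',)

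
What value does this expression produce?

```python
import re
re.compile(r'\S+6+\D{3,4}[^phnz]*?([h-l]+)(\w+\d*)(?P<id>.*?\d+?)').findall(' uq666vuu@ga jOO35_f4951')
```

[('j', 'OO35_f495', '1')]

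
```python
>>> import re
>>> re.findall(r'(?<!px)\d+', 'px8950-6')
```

`(?!…)`/`(?<!…)` only lets a position through if the neighbouring text does NOT match; no characters are consumed.
Matches: at [3:6] → '950'; at [7:8] → '6'.
`findall` yields the raw match text (2 of them) because the pattern has no groups.

['950', '6']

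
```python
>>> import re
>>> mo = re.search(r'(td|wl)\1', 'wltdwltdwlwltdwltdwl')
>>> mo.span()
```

`\1` is not a pattern — it's the concrete string captured by group 1, re-applied verbatim.
`re.search` scans for the first position where the pattern succeeds.
The match spans [8:12] → 'wlwl'.
Captured: group 1 = 'wl'.

(8, 12)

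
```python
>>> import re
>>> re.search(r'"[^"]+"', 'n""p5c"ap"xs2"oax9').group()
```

'"p5c"'

`re.search` scans for the first position where the pattern succeeds.
The match spans [2:7] → '"p5c"'.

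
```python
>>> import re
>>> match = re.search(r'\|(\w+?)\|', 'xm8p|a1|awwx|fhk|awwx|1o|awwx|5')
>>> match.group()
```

`re.search` tries every starting position until one works.
The match spans [4:8] → '|a1|'.
Captured: group 1 = 'a1'.

'|a1|'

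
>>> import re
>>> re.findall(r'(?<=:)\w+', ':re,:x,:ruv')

['re', 'x', 'ruv']

The lookaround is zero-width — it requires the adjacent text to match without consuming it, so the asserted text isn't part of the match.
Walking the string: at [1:3] → 're'; at [5:6] → 'x'; at [8:11] → 'ruv'.
`findall` yields the raw match text (3 of them) because the pattern has no groups.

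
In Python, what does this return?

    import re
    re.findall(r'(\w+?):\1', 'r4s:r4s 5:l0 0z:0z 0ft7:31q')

`\1` is not a pattern — it's the concrete string captured by group 1, re-applied verbatim.
`findall` collects group 1 from each match (2 total).

['r4s', '0z']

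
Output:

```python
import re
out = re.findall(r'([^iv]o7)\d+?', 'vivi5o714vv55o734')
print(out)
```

The pattern matches any character except [iv], then the literal 'o7' (captured); then one or more of a digit (lazy).
`findall` collects group 1 from each match (2 total).

['5o7', '5o7']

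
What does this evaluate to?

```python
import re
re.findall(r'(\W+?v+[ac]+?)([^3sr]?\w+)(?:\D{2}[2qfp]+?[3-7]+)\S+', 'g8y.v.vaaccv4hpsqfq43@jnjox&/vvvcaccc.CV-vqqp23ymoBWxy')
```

[('.va', 'accv4hps')]

The pattern matches one or more of a non-word character (lazy), then one or more of the literal 'v', then one or more of one of [ac] (lazy) (captured); then optionally any character except [3sr], then one or more of a word character (captured); then exactly 2 of a non-digit, then one or more of one of [2qfp] (lazy), then one or more of a character in [3-7] (non-capturing group); then one or more of a non-whitespace character.
A non-greedy quantifier consumes as few characters as it can — just enough that the remainder of the pattern still matches from where it stops; whatever follows it matches normally.
Scanning left to right: at [5:54] match '.vaaccv4hpsqfq43@jnjox&/vvvcaccc.CV-vqqp23ymoBWxy', groups = ('.va', 'accv4hps').
With 2 capturing groups, `findall` returns a 2-tuple per match.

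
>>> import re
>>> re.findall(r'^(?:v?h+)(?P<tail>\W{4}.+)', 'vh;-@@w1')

Pattern: anchored at the start of the string; then optionally the literal 'v', then one or more of a literal 'h' (non-capturing group); then exactly 4 of a non-word character, then one or more of any character (captured as 'tail').
Scanning left to right: at [0:8] match 'vh;-@@w1', group 1 = ';-@@w1'.
One capturing group, so `findall` returns just the captured substring from the one match — 1 in all.

[';-@@w1']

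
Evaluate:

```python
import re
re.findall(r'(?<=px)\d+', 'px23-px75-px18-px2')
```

['23', '75', '18', '2']

The positive lookaround only admits positions where the adjacent text matches; those characters stay outside the span.
Since nothing is captured, `findall` lists the 4 matched substrings directly.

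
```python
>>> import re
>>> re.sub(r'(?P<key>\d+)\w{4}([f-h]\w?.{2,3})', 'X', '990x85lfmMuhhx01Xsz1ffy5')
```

This matches one or more of a digit (captured as 'key'); then exactly 4 of a word character; then a character in [f-h], then optionally a word character, then 2 to 3 of any character (captured).
Matches: at [0:12] → '990x85lfmMuh'; at [14:24] → '01Xsz1ffy5'.
Every occurrence is swapped for 'X'.

'XhxX'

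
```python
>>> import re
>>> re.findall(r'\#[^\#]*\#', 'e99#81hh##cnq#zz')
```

['#81hh#', '#cnq#']

Since nothing is captured, `findall` lists the 2 matched substrings directly.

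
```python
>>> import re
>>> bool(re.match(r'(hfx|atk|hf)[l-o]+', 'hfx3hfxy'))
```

`re.match` only tries the pattern at the start of the string.
Here the pattern fails at index 0, so the call returns None, and `bool(None)` is False.

False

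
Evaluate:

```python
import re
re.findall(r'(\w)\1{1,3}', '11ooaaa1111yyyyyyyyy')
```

['1', 'o', 'a', '1', 'y', 'y']

After group 1 captures some text, `\1` only succeeds where that same text appears again.
`findall` collects group 1 from each match (6 total).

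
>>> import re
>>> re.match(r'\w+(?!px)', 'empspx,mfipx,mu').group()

'empspx'

Because the assertion is negative and zero-width, positions next to the forbidden text are skipped.
`re.match` won't scan ahead — the pattern has to work from the very first character.
The match spans [0:6] → 'empspx'.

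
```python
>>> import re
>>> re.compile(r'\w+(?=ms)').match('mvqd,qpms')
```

None

`re.match` won't scan ahead — the pattern has to work from the very first character.
Here position 0 doesn't satisfy it, so the call returns None.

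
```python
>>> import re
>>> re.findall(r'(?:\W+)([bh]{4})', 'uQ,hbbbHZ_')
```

Pattern: one or more of a non-word character (non-capturing group); then exactly 4 of one of [bh] (captured).
Matches: at [2:7] match ',hbbb', group 1 = 'hbbb'.
`findall` collects group 1 from the one match (1 total).

['hbbb']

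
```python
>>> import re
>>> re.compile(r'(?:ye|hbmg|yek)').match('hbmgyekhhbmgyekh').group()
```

'hbmg'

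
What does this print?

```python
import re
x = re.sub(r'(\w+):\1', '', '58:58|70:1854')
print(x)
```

|70:1854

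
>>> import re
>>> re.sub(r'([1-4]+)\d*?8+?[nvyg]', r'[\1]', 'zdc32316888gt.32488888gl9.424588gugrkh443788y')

Pattern: one or more of a character in [1-4] (captured); then zero or more of a digit (lazy), then one or more of a literal '8' (lazy), then one of [nvyg].
Matches: at [3:12] → '32316888g'; at [14:23] → '32488888g'; at [26:33] → '424588g'; at [38:45] → '443788y'.
`\1` in the replacement pulls in group 1's text for each match.

'zdc[3231]t.[324]l9.[424]ugrkh[443]'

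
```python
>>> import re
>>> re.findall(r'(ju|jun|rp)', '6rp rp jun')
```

['rp', 'rp', 'ju']

The regex engine tests alternatives in the order written; an earlier branch that matches wins even if a later one would match more.
Matches: at [1:3] match 'rp', group 1 = 'rp'; at [4:6] match 'rp', group 1 = 'rp'; at [7:9] match 'ju', group 1 = 'ju'.
One capturing group, so `findall` returns just the captured substring from each match — 3 in all.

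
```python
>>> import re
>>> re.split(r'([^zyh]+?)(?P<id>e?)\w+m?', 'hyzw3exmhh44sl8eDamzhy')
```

['hyz', 'w', '', '']

The pattern matches one or more of any character except [zyh] (lazy) (captured); then optionally a literal 'e' (captured as 'id'); then one or more of a word character, then optionally the literal 'm'.
Lazy quantifiers expand one character at a time until the remainder of the pattern can match.
Matches to split on: at [3:22] → 'w3exmhh44sl8eDamzhy'.
With a capturing group present, the delimiter's captured portion is kept in the result list.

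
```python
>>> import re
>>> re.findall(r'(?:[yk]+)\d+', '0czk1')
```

The pattern matches one or more of one of [yk] (non-capturing group); then one or more of a digit.
`findall` yields the raw match text (1 of them) because the pattern has no groups.

['k1']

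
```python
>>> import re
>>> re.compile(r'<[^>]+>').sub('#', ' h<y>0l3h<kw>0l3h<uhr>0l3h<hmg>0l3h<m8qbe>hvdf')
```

' h#0l3h#0l3h#0l3h#0l3h#hvdf'

Matches: at [2:5] → '<y>'; at [9:13] → '<kw>'; at [17:22] → '<uhr>'; at [26:31] → '<hmg>'; at [35:42] → '<m8qbe>'.
Each match is replaced by '#'.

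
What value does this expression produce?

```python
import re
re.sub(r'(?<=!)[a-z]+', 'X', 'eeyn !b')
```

'eeyn !X'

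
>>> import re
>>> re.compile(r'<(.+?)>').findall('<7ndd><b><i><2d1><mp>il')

['7ndd', 'b', 'i', '2d1', 'mp']

Because the quantifier is non-greedy, it stops expanding at the earliest point where the rest of the pattern can succeed.
With a single group, `findall` returns only what that group captured — 5 items.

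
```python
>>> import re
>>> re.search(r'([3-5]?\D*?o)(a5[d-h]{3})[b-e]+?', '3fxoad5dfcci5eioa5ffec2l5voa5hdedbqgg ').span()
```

This matches optionally a character in [3-5], then zero or more of a non-digit (lazy), then a literal 'o' (captured); then the literal 'a5', then exactly 3 of a character in [d-h] (captured); then one or more of a character in [b-e] (lazy).
`re.search` scans for the first position where the pattern succeeds.
The match spans [12:22] → '5eioa5ffec'.
Captured: group 1 = '5eio', group 2 = 'a5ffe'.

(12, 22)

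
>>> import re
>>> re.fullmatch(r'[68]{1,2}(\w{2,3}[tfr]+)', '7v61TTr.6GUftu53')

None

This matches 1 to 2 of one of [68]; then 2 to 3 of a word character, then one or more of one of [tfr] (captured).
For `fullmatch`, every character of the input must be accounted for by the pattern.
Here the string isn't matched end-to-end, so the call returns None.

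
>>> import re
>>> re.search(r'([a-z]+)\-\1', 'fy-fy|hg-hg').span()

(0, 5)

`\1` has to match the exact text group 1 already captured.
The match spans [0:5] → 'fy-fy'.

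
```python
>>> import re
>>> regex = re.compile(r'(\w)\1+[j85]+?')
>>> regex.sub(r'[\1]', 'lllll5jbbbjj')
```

`\1` has to match the exact text group 1 already captured.
Matches: at [0:6] → 'lllll5'; at [7:11] → 'bbbj'.
Each match is replaced using the text its own group 1 captured.

'[l]j[b]j'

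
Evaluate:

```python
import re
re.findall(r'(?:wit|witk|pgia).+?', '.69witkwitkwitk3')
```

['witk', 'witk', 'witk']

`|` is ordered: at each position the engine commits to the first alternative that works.
`findall` yields the raw match text (3 of them) because the pattern has no groups.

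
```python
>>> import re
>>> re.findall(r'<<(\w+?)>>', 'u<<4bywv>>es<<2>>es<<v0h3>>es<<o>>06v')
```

['4bywv', '2', 'v0h3', 'o']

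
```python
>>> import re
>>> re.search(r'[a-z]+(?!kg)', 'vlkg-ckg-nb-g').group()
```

'vlkg'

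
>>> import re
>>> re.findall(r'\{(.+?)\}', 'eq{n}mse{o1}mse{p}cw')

['n', 'o1', 'p']

A non-greedy quantifier consumes as few characters as it can — just enough that the remainder of the pattern still matches from where it stops; whatever follows it matches normally.
One capturing group, so `findall` returns just the captured substring from each match — 3 in all.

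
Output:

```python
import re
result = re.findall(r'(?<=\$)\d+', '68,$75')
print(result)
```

['75']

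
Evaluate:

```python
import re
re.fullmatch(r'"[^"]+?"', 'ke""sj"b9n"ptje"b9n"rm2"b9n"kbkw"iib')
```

None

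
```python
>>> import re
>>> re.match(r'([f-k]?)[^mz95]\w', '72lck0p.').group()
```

'72'

The pattern matches optionally a character in [f-k] (captured); then any character except [mz95], then a word character.
`re.match` only tries the pattern at the start of the string.
The match spans [0:2] → '72'.
Captured: group 1 = ''.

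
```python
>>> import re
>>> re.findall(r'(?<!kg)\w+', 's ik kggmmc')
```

Because the assertion is negative and zero-width, positions next to the forbidden text are skipped.
With no groups in the pattern, `findall` gives back each whole match — 3 here.

['s', 'ik', 'kggmmc']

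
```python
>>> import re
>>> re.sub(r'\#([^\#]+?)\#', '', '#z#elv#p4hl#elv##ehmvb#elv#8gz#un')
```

`sub` substitutes '' at each match site.

'elvelv#elvun'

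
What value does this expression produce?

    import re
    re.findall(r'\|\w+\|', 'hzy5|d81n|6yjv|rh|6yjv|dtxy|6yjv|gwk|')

Since nothing is captured, `findall` lists the 4 matched substrings directly.

['|d81n|', '|rh|', '|dtxy|', '|gwk|']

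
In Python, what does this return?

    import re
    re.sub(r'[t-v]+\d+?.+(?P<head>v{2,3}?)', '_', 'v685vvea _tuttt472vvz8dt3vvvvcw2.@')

'_cw2.@'

This matches one or more of a character in [t-v]; then one or more of a digit (lazy); then one or more of any character; then 2 to 3 of a literal 'v' (lazy) (captured as 'head').
Matches: at [0:29] → 'v685vvea _tuttt472vvz8dt3vvvv'.
Each match is replaced by '_'.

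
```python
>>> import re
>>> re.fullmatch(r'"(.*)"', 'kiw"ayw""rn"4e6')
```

None

`re.fullmatch` is like wrapping the pattern in `^…$` (in single-line mode).
Here the string isn't matched end-to-end, so the call returns None.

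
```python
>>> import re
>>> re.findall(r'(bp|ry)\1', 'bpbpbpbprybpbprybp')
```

`\1` is not a pattern — it's the concrete string captured by group 1, re-applied verbatim.
One capturing group, so `findall` returns just the captured substring from each match — 3 in all.

['bp', 'bp', 'bp']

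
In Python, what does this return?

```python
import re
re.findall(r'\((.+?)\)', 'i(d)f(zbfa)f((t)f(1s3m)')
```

['d', 'zbfa', '(t', '1s3m']

A `+?`/`*?`/`{m,n}?` starts at its minimum and grows only as far as needed for what follows to match.
Walking the string: at [1:4] match '(d)', group 1 = 'd'; at [5:11] match '(zbfa)', group 1 = 'zbfa'; at [12:16] match '((t)', group 1 = '(t'; at [17:23] match '(1s3m)', group 1 = '1s3m'.
`findall` collects group 1 from each match (4 total).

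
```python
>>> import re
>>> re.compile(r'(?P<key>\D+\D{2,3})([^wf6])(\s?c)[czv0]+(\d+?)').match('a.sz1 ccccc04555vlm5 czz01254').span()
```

(0, 13)

Pattern: one or more of a non-digit, then 2 to 3 of a non-digit (captured as 'key'); then any character except [wf6] (captured); then optionally whitespace, then the literal 'c' (captured); then one or more of one of [czv0]; then one or more of a digit (lazy) (captured).
With `match`, the pattern is implicitly anchored at the beginning.
The match spans [0:13] → 'a.sz1 ccccc04'.
Captured: group 1 = 'a.sz', group 2 = '1', group 3 = ' c', group 4 = '4'.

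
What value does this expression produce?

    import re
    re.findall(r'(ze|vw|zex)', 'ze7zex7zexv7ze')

['ze', 'ze', 'ze', 'ze']

Alternation tries branches left to right and keeps the first one that lets the overall match succeed at that position.
Because there's exactly one group, `findall` drops the full match and keeps group 1 from each hit.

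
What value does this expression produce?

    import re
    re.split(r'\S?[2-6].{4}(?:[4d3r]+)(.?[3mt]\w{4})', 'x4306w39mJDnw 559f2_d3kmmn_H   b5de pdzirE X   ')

This matches optionally a non-whitespace character, then a character in [2-6], then exactly 4 of any character; then one or more of one of [4d3r] (non-capturing group); then optionally any character, then one of [3mt], then exactly 4 of a word character (captured).
Because the pattern has a capturing group, `split` also inserts each captured text between the pieces.

['', '9mJDnw', ' ', 'kmmn_H', '   b5de pdzirE X   ']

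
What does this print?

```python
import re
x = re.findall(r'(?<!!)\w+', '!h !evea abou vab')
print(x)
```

The negative lookahead/lookbehind blocks any match where the forbidden context is present.
Matches: at [5:8] → 'vea'; at [9:13] → 'abou'; at [14:17] → 'vab'.
No capturing groups, so `findall` returns the 3 full match strings.

['vea', 'abou', 'vab']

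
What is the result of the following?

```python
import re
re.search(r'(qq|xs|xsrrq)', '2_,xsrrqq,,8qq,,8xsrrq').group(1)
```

'xs'

`|` is ordered: at each position the engine commits to the first alternative that works.
Unlike `match`, `search` isn't anchored — it looks for the pattern anywhere in the string.
The match spans [3:5] → 'xs'.
Captured: group 1 = 'xs'.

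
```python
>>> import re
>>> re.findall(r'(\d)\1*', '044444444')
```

['0', '4']

After group 1 captures some text, `\1` only succeeds where that same text appears again.
Matches: at [0:1] match '0', group 1 = '0'; at [1:9] match '44444444', group 1 = '4'.
With a single group, `findall` returns only what that group captured — 2 items.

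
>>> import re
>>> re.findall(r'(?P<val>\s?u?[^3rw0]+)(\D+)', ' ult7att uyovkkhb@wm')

[(' ult7att uyovkkhb@', 'wm')]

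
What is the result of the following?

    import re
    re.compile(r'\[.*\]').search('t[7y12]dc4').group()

`re.search` tries every starting position until one works.
The match spans [1:7] → '[7y12]'.

'[7y12]'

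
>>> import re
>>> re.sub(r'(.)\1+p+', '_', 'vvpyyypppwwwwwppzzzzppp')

After group 1 captures some text, `\1` only succeeds where that same text appears again.
Each match is replaced by '_'.

'____'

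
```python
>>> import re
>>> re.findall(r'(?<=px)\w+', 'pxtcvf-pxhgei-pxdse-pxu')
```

['tcvf', 'hgei', 'dse', 'u']

The `(?=…)`/`(?<=…)` assertion just peeks at neighbouring text; it doesn't advance the match position.
`findall` yields the raw match text (4 of them) because the pattern has no groups.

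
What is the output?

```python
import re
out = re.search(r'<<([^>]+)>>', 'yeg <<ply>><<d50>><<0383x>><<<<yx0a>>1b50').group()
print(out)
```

The match spans [4:11] → '<<ply>>'.

<<ply>>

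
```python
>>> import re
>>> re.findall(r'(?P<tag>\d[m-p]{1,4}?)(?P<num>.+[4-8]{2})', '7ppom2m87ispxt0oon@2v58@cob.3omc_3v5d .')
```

Pattern: a digit, then 1 to 4 of a character in [m-p] (lazy) (captured as 'tag'); then one or more of any character, then exactly 2 of a character in [4-8] (captured as 'num').
The `?` after the quantifier makes it lazy — it takes as little as possible before letting the rest of the pattern try.
Scanning left to right: at [0:23] match '7ppom2m87ispxt0oon@2v58', groups = ('7p', 'pom2m87ispxt0oon@2v58').
With 2 capturing groups, `findall` returns a 2-tuple per match.

[('7p', 'pom2m87ispxt0oon@2v58')]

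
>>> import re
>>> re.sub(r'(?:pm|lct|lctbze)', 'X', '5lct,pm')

'5X,X'

`sub` substitutes 'X' at each match site.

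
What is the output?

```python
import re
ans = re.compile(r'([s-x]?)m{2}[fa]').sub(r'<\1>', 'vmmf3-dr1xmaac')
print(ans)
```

Pattern: optionally a character in [s-x] (captured); then exactly 2 of the literal 'm', then one of [fa].
Matches: at [0:4] → 'vmmf'.
The replacement refers to a captured group, so each match is rewritten using its own captured text.

<v>3-dr1xmaac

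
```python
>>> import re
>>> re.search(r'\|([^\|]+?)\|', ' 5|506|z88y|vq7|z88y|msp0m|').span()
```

`search` walks the string left to right and returns the first match it finds.
The match spans [2:7] → '|506|'.
Captured: group 1 = '506'.

(2, 7)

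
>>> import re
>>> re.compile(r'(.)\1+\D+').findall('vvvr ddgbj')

['v']

A backreference is literal: `\1` must see the identical characters the first group matched.
Matches: at [0:10] match 'vvvr ddgbj', group 1 = 'v'.
Because there's exactly one group, `findall` drops the full match and keeps group 1 from the one hit.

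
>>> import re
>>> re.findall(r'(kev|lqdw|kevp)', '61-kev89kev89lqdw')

Scanning left to right: at [3:6] match 'kev', group 1 = 'kev'; at [8:11] match 'kev', group 1 = 'kev'; at [13:17] match 'lqdw', group 1 = 'lqdw'.
Because there's exactly one group, `findall` drops the full match and keeps group 1 from each hit.

['kev', 'kev', 'lqdw']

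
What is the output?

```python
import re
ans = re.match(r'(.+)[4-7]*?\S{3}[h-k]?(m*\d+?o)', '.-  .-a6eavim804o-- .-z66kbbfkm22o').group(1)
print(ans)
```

.-  .-a6eavim804o-- .-z66kbbf

The pattern matches one or more of any character (captured); then zero or more of a character in [4-7] (lazy), then exactly 3 of a non-whitespace character, then optionally a character in [h-k]; then zero or more of a literal 'm', then one or more of a digit (lazy), then the literal 'o' (captured).
`re.match` won't scan ahead — the pattern has to work from the very first character.
The match spans [0:34] → '.-  .-a6eavim804o-- .-z66kbbfkm22o'.
Captured: group 1 = '.-  .-a6eavim804o-- .-z66kbbf', group 2 = '2o'.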